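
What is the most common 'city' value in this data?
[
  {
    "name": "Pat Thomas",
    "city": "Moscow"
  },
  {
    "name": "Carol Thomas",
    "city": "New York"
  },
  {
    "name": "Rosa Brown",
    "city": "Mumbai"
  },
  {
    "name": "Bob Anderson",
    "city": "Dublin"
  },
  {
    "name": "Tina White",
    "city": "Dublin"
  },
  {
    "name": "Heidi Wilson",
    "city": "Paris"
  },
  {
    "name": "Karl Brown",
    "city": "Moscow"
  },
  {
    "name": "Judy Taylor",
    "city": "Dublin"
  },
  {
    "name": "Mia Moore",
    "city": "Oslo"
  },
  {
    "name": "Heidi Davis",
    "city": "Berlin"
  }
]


Counting 'city' values across 10 records:

  Dublin: 3 ###
  Moscow: 2 ##
  New York: 1 #
  Mumbai: 1 #
  Paris: 1 #
  Oslo: 1 #
  Berlin: 1 #

Most common: Dublin (3 times)

Dublin (3 times)


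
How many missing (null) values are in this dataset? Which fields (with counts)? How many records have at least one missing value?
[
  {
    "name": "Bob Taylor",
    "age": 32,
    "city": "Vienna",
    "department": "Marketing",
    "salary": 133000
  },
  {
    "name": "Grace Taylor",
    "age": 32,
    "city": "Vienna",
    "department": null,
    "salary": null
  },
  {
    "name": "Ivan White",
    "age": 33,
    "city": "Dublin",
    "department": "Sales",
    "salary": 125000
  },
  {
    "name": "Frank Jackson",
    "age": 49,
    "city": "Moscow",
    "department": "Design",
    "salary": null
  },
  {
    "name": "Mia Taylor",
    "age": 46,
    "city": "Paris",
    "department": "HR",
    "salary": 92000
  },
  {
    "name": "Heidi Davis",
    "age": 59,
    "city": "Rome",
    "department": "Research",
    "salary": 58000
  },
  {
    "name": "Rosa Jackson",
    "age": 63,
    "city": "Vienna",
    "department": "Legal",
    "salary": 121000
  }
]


Checking for missing (null) values in 7 records:

  Bob Taylor: complete
  Grace Taylor: department, salary
  Ivan White: complete
  Frank Jackson: salary
  Mia Taylor: complete
  Heidi Davis: complete
  Rosa Jackson: complete

Per field:
  name: 0 missing
  age: 0 missing
  city: 0 missing
  department: 1 missing
  salary: 2 missing

Total missing values: 3
Records with any missing: 2

3 missing values (department: 1, salary: 2); 2 incomplete records


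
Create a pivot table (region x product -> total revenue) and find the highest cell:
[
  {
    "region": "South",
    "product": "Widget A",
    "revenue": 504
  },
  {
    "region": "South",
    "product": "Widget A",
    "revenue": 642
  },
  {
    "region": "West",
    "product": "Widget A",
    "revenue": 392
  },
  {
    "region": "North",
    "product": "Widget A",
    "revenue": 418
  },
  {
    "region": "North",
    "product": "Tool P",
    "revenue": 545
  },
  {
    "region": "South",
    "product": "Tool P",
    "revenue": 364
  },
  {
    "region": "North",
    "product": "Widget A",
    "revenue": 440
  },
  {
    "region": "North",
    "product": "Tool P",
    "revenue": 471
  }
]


Pivot: region (rows) x product (columns) -> total revenue

     Tool P        Widget A    
North         1016           858  
South          364          1146  
West             0           392  

Highest: South / Widget A = $1146

South / Widget A = $1146


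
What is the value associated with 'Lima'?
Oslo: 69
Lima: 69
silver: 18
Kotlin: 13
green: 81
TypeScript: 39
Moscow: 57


Looking up key 'Lima'
Value: 69

69


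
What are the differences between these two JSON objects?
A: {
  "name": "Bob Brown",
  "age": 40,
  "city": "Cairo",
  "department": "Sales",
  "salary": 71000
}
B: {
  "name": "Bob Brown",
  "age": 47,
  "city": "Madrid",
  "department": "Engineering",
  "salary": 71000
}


Comparing each field (in key order):
  name: same
  age: DIFFERENT
  city: DIFFERENT
  department: DIFFERENT
  salary: same
Differences:
  age: 40 -> 47
  city: Cairo -> Madrid
  department: Sales -> Engineering

3 field(s) changed

3 changes: age, city, department


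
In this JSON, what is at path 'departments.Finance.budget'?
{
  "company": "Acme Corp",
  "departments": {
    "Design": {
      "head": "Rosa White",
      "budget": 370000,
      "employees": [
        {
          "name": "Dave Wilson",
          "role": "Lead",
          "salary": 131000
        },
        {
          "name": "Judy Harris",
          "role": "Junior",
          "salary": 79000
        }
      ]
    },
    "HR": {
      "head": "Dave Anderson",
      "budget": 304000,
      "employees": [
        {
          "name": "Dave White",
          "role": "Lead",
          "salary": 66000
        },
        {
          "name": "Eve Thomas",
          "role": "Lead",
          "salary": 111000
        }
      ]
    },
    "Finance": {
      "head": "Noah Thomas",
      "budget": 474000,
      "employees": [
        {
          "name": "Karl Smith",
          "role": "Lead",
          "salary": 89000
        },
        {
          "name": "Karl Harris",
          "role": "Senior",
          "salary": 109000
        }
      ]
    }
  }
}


Path: departments.Finance.budget

Navigate:
  -> departments
  -> Finance
  -> budget = 474000

474000


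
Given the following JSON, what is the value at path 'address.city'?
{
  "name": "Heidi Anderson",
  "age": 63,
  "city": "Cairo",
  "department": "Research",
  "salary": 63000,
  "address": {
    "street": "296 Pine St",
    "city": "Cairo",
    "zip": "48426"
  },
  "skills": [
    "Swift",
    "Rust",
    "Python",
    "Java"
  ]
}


Query: address.city
Path: address -> city
Value: Cairo

Cairo


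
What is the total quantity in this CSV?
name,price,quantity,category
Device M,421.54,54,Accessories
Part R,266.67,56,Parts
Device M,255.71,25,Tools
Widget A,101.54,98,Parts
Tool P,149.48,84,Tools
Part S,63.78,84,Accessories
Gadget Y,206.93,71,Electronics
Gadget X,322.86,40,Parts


Computing total quantity:
Values: [54, 56, 25, 98, 84, 84, 71, 40]
Sum = 512

512


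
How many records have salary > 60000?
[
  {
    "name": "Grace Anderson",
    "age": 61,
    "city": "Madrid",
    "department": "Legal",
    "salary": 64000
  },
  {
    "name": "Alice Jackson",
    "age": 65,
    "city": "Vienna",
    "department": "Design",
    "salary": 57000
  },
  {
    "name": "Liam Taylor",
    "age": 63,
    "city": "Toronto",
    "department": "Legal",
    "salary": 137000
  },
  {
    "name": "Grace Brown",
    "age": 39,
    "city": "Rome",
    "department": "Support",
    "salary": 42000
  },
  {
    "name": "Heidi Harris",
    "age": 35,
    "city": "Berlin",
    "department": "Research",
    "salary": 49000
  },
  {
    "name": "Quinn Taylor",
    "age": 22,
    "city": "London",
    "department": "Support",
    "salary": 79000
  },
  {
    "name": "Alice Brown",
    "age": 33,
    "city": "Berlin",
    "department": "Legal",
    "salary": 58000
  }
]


Data: 7 records
Condition: salary > 60000

Checking each record:
  Grace Anderson: 64000 MATCH
  Alice Jackson: 57000
  Liam Taylor: 137000 MATCH
  Grace Brown: 42000
  Heidi Harris: 49000
  Quinn Taylor: 79000 MATCH
  Alice Brown: 58000

Count: 3

3


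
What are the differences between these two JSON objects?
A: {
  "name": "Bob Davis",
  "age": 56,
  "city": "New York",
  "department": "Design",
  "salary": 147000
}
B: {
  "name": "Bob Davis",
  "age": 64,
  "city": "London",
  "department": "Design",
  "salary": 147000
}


Comparing each field (in key order):
  name: same
  age: DIFFERENT
  city: DIFFERENT
  department: same
  salary: same
Differences:
  age: 56 -> 64
  city: New York -> London

2 field(s) changed

2 changes: age, city


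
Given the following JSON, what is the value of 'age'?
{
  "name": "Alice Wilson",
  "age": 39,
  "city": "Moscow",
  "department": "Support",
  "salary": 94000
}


Looking up field 'age'
Value: 39

39


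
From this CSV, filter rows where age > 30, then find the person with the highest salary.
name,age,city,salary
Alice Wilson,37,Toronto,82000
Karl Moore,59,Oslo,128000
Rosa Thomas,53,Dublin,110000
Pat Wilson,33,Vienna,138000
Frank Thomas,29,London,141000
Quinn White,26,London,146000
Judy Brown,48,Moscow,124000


Filter: age > 30
Sort by: salary (descending)

Filtered records (5):
  Pat Wilson, age 33, salary $138000
  Karl Moore, age 59, salary $128000
  Judy Brown, age 48, salary $124000
  Rosa Thomas, age 53, salary $110000
  Alice Wilson, age 37, salary $82000

Highest salary: Pat Wilson ($138000)

Pat Wilson


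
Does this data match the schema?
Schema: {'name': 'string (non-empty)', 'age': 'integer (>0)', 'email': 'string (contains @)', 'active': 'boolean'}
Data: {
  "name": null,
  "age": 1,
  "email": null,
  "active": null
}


Validating each field against schema:
  name: FAIL (null is not a string)
  age: OK (positive integer)
  email: FAIL (null is not a string)
  active: FAIL (null is not a boolean)

Result: INVALID (3 errors: name, email, active)

INVALID (3 errors: name, email, active)


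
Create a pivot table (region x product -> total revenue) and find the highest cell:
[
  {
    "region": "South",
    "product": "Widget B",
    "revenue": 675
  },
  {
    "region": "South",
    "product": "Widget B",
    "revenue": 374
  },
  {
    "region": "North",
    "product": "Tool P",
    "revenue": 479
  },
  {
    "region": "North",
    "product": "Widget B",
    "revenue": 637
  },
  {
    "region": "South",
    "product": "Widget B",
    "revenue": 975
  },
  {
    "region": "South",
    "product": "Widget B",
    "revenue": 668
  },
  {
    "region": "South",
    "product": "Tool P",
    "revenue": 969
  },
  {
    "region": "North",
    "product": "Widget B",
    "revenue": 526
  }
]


Pivot: region (rows) x product (columns) -> total revenue

     Tool P        Widget B    
North          479          1163  
South          969          2692  

Highest: South / Widget B = $2692

South / Widget B = $2692


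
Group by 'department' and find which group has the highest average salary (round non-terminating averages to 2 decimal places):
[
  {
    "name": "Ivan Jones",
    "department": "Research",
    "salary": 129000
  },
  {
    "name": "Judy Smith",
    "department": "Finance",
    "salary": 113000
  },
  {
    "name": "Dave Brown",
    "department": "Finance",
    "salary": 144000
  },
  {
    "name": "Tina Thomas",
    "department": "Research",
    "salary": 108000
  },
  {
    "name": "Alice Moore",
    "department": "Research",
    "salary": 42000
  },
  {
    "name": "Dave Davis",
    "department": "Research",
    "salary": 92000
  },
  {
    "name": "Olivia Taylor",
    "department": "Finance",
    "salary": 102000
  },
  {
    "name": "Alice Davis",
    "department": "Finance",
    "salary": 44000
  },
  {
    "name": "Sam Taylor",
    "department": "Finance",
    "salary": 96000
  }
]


Group by: department

Groups:
  Finance: 5 people, avg salary = 499000/5 = $99800
  Research: 4 people, avg salary = 371000/4 = $92750

Highest average salary: Finance ($99800)

Finance ($99800)


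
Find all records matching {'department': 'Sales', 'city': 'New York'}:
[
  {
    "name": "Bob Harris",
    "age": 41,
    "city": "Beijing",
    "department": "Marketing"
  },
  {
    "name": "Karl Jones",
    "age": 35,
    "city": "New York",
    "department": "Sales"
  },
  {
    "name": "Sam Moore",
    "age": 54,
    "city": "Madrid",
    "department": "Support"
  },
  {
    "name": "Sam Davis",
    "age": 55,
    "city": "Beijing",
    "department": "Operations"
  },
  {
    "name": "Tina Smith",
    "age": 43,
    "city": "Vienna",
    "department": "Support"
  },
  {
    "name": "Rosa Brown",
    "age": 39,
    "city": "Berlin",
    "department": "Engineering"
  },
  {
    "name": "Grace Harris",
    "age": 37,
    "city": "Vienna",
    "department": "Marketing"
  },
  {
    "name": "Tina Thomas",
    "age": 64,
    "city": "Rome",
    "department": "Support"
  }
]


Search criteria: {'department': 'Sales', 'city': 'New York'}

Checking 8 records:
  Bob Harris: {department: Marketing, city: Beijing}
  Karl Jones: {department: Sales, city: New York} <-- MATCH
  Sam Moore: {department: Support, city: Madrid}
  Sam Davis: {department: Operations, city: Beijing}
  Tina Smith: {department: Support, city: Vienna}
  Rosa Brown: {department: Engineering, city: Berlin}
  Grace Harris: {department: Marketing, city: Vienna}
  Tina Thomas: {department: Support, city: Rome}

Matches: ["Karl Jones"]

["Karl Jones"]


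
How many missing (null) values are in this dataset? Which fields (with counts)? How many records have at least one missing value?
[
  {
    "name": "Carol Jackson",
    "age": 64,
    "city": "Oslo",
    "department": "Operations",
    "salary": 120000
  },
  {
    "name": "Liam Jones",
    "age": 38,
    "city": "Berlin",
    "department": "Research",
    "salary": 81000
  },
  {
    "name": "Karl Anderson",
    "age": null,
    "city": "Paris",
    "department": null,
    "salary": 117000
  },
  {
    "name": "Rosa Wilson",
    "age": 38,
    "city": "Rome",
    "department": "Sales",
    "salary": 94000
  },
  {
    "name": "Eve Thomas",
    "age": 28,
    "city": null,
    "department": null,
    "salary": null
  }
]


Checking for missing (null) values in 5 records:

  Carol Jackson: complete
  Liam Jones: complete
  Karl Anderson: age, department
  Rosa Wilson: complete
  Eve Thomas: city, department, salary

Per field:
  name: 0 missing
  age: 1 missing
  city: 1 missing
  department: 2 missing
  salary: 1 missing

Total missing values: 5
Records with any missing: 2

5 missing values (age: 1, city: 1, department: 2, salary: 1); 2 incomplete records


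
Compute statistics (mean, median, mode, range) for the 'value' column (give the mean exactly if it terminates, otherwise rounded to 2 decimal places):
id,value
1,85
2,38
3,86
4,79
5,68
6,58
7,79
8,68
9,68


Data: [85, 38, 86, 79, 68, 58, 79, 68, 68]
Count: 9
Sum: 629
Mean: 629/9 ≈ 69.89 (rounded to 2 decimal places)
Sorted: [38, 58, 68, 68, 68, 79, 79, 85, 86]
Median: 68.0
Mode: 68 (3 times)
Range: 86 - 38 = 48
Min: 38, Max: 86

mean≈69.89, median=68.0, mode=68, range=48


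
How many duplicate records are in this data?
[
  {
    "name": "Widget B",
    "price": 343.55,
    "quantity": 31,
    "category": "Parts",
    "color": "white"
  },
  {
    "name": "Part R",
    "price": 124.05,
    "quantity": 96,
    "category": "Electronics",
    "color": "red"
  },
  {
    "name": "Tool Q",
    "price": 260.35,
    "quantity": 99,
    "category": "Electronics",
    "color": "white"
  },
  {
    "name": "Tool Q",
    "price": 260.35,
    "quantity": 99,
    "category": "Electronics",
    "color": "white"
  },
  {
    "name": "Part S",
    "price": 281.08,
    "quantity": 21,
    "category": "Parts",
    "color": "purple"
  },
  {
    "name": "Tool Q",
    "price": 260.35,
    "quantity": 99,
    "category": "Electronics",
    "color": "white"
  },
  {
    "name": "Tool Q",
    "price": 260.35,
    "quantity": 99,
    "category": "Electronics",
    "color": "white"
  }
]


Checking 7 records for duplicates:

  Row 1: Widget B ($343.55, qty 31)
  Row 2: Part R ($124.05, qty 96)
  Row 3: Tool Q ($260.35, qty 99)
  Row 4: Tool Q ($260.35, qty 99) <-- DUPLICATE
  Row 5: Part S ($281.08, qty 21)
  Row 6: Tool Q ($260.35, qty 99) <-- DUPLICATE
  Row 7: Tool Q ($260.35, qty 99) <-- DUPLICATE

Duplicates found: 3
Unique records: 4

3 duplicates, 4 unique


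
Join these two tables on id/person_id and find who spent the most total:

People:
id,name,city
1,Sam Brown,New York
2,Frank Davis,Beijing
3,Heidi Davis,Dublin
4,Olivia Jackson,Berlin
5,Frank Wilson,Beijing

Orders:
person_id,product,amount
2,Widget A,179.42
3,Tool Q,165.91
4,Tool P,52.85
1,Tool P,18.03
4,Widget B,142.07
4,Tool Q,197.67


Join on: people.id = orders.person_id

Joined rows:
  Frank Davis (Beijing) bought Widget A for $179.42
  Heidi Davis (Dublin) bought Tool Q for $165.91
  Olivia Jackson (Berlin) bought Tool P for $52.85
  Sam Brown (New York) bought Tool P for $18.03
  Olivia Jackson (Berlin) bought Widget B for $142.07
  Olivia Jackson (Berlin) bought Tool Q for $197.67

Total per person:
  Olivia Jackson: $392.59
  Frank Davis: $179.42
  Heidi Davis: $165.91
  Sam Brown: $18.03

Top spender: Olivia Jackson ($392.59)

Olivia Jackson ($392.59)


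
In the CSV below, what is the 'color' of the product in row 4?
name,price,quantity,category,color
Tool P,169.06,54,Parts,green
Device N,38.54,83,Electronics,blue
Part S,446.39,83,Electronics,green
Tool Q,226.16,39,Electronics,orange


Query: Row 4 ('Tool Q'), column 'color'
Value: orange

orange


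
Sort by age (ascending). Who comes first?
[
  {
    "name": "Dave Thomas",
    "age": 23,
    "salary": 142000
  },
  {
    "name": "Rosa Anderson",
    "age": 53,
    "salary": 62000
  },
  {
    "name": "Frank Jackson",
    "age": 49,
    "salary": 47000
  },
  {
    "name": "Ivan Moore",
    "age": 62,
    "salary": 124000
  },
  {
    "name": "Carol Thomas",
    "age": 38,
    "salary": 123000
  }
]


Sort by: age (ascending)

Sorted order:
  1. Dave Thomas (age = 23)
  2. Carol Thomas (age = 38)
  3. Frank Jackson (age = 49)
  4. Rosa Anderson (age = 53)
  5. Ivan Moore (age = 62)

First: Dave Thomas

Dave Thomas


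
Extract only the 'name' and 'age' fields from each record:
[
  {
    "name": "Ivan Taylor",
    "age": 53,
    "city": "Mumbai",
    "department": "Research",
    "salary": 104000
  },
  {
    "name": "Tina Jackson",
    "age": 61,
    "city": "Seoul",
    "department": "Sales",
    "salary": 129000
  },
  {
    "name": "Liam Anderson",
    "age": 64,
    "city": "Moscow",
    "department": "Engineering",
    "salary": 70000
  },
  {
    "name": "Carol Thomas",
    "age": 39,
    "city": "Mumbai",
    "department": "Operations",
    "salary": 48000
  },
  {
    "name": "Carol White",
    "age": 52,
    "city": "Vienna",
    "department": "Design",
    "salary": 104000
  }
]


Original: 5 records with fields: name, age, city, department, salary
Keep: ['name', 'age']
Drop: ['city', 'department', 'salary']
Result: 5 records, 2 fields each

[
  {
    "name": "Ivan Taylor",
    "age": 53
  },
  {
    "name": "Tina Jackson",
    "age": 61
  },
  {
    "name": "Liam Anderson",
    "age": 64
  },
  {
    "name": "Carol Thomas",
    "age": 39
  },
  {
    "name": "Carol White",
    "age": 52
  }
]


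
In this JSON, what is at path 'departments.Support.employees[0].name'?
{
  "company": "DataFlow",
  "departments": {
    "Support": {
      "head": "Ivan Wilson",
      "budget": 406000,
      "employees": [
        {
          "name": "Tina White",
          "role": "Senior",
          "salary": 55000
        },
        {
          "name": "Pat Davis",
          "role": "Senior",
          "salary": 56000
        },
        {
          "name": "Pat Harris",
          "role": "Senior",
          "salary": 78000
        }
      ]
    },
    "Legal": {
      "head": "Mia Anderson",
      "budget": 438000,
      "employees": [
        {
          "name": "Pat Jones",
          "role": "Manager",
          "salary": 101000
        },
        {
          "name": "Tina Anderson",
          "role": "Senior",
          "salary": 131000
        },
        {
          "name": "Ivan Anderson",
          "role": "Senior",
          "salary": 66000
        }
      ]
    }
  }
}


Path: departments.Support.employees[0].name

Navigate:
  -> departments
  -> Support
  -> employees[0].name = 'Tina White'

Tina White


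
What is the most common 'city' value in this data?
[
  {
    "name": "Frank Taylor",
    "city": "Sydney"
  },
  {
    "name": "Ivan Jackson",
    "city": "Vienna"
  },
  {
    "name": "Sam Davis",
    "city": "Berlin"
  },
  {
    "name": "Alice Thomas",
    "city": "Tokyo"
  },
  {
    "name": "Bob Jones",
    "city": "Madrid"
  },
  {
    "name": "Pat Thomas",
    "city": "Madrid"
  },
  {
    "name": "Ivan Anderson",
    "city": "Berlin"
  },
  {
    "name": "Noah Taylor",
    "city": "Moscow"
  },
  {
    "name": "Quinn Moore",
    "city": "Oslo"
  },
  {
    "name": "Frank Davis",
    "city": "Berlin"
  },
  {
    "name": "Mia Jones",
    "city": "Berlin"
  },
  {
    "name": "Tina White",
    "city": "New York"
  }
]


Counting 'city' values across 12 records:

  Berlin: 4 ####
  Madrid: 2 ##
  Sydney: 1 #
  Vienna: 1 #
  Tokyo: 1 #
  Moscow: 1 #
  Oslo: 1 #
  New York: 1 #

Most common: Berlin (4 times)

Berlin (4 times)


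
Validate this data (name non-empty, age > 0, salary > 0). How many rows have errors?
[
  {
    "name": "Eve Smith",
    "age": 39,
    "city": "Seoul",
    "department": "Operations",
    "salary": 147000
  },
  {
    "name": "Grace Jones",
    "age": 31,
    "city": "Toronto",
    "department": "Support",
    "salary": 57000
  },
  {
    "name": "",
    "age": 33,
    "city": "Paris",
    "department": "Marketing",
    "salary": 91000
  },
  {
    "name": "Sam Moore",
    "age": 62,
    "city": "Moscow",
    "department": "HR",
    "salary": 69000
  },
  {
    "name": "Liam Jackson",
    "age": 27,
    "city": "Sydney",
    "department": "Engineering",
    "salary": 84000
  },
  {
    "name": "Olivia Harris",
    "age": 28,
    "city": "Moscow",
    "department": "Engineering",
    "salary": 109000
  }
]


Validating 6 records:
Rules: name non-empty, age > 0, salary > 0

  Row 1 (Eve Smith): OK
  Row 2 (Grace Jones): OK
  Row 3 (???): empty name
  Row 4 (Sam Moore): OK
  Row 5 (Liam Jackson): OK
  Row 6 (Olivia Harris): OK

Total errors: 1

1 errors


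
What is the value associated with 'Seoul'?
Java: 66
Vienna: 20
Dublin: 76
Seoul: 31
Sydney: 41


Looking up key 'Seoul'
Value: 31

31


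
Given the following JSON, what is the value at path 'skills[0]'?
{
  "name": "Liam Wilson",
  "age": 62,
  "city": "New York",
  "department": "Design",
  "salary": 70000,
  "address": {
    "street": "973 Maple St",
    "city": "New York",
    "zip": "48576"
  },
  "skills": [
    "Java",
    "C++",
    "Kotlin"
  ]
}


Query: skills[0]
Path: skills -> first element
Value: Java

Java


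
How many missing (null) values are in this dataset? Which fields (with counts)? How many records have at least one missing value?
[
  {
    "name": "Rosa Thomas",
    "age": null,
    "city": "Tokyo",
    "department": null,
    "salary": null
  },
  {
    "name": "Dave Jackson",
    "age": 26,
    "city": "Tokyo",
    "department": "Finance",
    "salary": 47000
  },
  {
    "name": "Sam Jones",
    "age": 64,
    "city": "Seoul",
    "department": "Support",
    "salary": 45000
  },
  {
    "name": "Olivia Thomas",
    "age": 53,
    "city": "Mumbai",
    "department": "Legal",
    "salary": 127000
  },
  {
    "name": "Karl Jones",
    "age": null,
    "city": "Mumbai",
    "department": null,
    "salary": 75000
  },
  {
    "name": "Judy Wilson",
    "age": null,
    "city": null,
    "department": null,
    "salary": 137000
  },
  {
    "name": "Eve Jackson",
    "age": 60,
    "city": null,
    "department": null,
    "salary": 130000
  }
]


Checking for missing (null) values in 7 records:

  Rosa Thomas: age, department, salary
  Dave Jackson: complete
  Sam Jones: complete
  Olivia Thomas: complete
  Karl Jones: age, department
  Judy Wilson: age, city, department
  Eve Jackson: city, department

Per field:
  name: 0 missing
  age: 3 missing
  city: 2 missing
  department: 4 missing
  salary: 1 missing

Total missing values: 10
Records with any missing: 4

10 missing values (age: 3, city: 2, department: 4, salary: 1); 4 incomplete records


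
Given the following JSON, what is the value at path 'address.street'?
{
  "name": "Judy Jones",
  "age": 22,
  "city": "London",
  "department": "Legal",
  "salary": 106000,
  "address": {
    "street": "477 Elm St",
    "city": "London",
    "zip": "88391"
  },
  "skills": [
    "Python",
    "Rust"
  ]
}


Query: address.street
Path: address -> street
Value: 477 Elm St

477 Elm St


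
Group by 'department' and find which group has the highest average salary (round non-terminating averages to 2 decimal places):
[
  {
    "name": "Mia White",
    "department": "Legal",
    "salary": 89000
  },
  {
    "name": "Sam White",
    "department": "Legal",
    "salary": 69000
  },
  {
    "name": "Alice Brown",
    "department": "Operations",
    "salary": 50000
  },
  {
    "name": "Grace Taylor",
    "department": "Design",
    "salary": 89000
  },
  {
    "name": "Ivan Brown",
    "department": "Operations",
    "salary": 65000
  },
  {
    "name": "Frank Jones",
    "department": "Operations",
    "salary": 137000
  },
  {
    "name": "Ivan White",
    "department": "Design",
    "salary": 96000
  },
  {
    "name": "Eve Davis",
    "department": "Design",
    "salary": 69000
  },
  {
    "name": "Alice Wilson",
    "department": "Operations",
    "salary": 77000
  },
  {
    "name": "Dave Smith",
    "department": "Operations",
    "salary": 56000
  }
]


Group by: department

Groups:
  Design: 3 people, avg salary = 254000/3 ≈ $84666.67
  Legal: 2 people, avg salary = 158000/2 = $79000
  Operations: 5 people, avg salary = 385000/5 = $77000

Highest average salary: Design (≈$84666.67)

Design (≈$84666.67)


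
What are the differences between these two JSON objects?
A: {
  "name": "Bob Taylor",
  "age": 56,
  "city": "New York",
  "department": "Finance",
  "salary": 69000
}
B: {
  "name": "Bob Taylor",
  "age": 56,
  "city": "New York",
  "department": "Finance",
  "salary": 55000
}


Comparing each field (in key order):
  name: same
  age: same
  city: same
  department: same
  salary: DIFFERENT
Differences:
  salary: 69000 -> 55000

1 field(s) changed

1 change: salary


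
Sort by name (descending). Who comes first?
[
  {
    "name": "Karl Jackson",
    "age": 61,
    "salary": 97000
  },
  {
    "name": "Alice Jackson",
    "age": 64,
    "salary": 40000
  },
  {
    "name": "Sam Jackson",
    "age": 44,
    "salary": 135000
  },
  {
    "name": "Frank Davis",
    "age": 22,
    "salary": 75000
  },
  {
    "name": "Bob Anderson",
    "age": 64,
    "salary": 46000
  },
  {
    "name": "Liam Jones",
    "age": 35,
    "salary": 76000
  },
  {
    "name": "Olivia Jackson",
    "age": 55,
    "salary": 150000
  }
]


Sort by: name (descending)

Sorted order:
  1. Sam Jackson (name = Sam Jackson)
  2. Olivia Jackson (name = Olivia Jackson)
  3. Liam Jones (name = Liam Jones)
  4. Karl Jackson (name = Karl Jackson)
  5. Frank Davis (name = Frank Davis)
  6. Bob Anderson (name = Bob Anderson)
  7. Alice Jackson (name = Alice Jackson)

First: Sam Jackson

Sam Jackson


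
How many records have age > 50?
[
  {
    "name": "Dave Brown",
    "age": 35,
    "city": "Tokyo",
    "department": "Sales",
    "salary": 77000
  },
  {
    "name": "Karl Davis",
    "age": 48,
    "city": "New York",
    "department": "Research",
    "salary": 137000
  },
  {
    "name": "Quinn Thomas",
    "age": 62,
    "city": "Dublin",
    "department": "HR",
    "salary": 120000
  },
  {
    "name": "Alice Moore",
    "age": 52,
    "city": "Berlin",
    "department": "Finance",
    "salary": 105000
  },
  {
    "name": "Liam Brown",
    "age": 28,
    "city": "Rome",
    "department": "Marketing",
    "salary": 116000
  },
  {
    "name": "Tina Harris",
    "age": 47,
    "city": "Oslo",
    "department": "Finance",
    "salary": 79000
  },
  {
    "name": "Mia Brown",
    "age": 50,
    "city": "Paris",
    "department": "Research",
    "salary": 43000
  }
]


Data: 7 records
Condition: age > 50

Checking each record:
  Dave Brown: 35
  Karl Davis: 48
  Quinn Thomas: 62 MATCH
  Alice Moore: 52 MATCH
  Liam Brown: 28
  Tina Harris: 47
  Mia Brown: 50

Count: 2

2


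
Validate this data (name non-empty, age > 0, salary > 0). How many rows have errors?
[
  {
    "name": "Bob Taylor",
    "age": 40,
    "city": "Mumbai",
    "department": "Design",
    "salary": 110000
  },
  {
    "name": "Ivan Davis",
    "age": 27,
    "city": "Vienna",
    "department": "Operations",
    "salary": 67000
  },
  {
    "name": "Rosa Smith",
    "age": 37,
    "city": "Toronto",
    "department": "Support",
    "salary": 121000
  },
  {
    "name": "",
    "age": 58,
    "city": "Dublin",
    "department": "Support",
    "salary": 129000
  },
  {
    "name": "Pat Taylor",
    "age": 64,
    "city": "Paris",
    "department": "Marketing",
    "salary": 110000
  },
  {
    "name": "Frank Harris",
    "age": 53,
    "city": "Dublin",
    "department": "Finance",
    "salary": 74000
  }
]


Validating 6 records:
Rules: name non-empty, age > 0, salary > 0

  Row 1 (Bob Taylor): OK
  Row 2 (Ivan Davis): OK
  Row 3 (Rosa Smith): OK
  Row 4 (???): empty name
  Row 5 (Pat Taylor): OK
  Row 6 (Frank Harris): OK

Total errors: 1

1 errors


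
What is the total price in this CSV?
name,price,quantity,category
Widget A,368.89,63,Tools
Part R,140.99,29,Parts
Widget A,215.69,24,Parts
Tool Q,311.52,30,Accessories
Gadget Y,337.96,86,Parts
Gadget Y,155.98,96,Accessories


Computing total price:
Values: [368.89, 140.99, 215.69, 311.52, 337.96, 155.98]
Sum = 1531.03

1531.03


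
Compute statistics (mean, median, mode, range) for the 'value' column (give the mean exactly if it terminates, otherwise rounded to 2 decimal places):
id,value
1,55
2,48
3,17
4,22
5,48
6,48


Data: [55, 48, 17, 22, 48, 48]
Count: 6
Sum: 238
Mean: 238/6 ≈ 39.67 (rounded to 2 decimal places)
Sorted: [17, 22, 48, 48, 48, 55]
Median: 48.0
Mode: 48 (3 times)
Range: 55 - 17 = 38
Min: 17, Max: 55

mean≈39.67, median=48.0, mode=48, range=38


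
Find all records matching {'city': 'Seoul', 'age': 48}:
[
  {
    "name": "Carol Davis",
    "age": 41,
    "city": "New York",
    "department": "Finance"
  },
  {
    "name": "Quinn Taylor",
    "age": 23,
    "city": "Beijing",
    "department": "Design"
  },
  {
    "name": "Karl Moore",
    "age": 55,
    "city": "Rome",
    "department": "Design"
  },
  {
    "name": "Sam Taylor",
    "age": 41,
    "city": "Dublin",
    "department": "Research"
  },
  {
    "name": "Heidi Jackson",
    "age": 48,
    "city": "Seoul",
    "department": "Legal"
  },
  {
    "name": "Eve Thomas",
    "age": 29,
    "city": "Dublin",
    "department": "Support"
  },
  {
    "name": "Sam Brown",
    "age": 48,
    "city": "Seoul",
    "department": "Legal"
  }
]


Search criteria: {'city': 'Seoul', 'age': 48}

Checking 7 records:
  Carol Davis: {city: New York, age: 41}
  Quinn Taylor: {city: Beijing, age: 23}
  Karl Moore: {city: Rome, age: 55}
  Sam Taylor: {city: Dublin, age: 41}
  Heidi Jackson: {city: Seoul, age: 48} <-- MATCH
  Eve Thomas: {city: Dublin, age: 29}
  Sam Brown: {city: Seoul, age: 48} <-- MATCH

Matches: ["Heidi Jackson", "Sam Brown"]

["Heidi Jackson", "Sam Brown"]


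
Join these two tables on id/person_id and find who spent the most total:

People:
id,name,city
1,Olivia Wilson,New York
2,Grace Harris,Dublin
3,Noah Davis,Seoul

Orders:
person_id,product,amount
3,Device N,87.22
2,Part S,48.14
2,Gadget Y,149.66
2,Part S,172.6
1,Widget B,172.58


Join on: people.id = orders.person_id

Joined rows:
  Noah Davis (Seoul) bought Device N for $87.22
  Grace Harris (Dublin) bought Part S for $48.14
  Grace Harris (Dublin) bought Gadget Y for $149.66
  Grace Harris (Dublin) bought Part S for $172.6
  Olivia Wilson (New York) bought Widget B for $172.58

Total per person:
  Grace Harris: $370.40
  Olivia Wilson: $172.58
  Noah Davis: $87.22

Top spender: Grace Harris ($370.40)

Grace Harris ($370.40)


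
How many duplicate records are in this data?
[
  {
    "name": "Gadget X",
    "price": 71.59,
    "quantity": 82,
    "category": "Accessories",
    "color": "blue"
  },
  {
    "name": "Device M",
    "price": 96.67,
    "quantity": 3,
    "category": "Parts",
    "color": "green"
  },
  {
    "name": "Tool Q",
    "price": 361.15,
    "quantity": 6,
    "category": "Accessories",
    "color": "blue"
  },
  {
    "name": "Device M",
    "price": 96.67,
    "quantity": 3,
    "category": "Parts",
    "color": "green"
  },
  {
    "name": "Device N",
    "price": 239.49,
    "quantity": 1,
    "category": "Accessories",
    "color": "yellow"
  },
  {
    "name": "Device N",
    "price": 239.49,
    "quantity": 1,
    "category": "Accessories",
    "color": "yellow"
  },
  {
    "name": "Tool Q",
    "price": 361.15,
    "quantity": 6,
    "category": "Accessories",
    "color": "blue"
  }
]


Checking 7 records for duplicates:

  Row 1: Gadget X ($71.59, qty 82)
  Row 2: Device M ($96.67, qty 3)
  Row 3: Tool Q ($361.15, qty 6)
  Row 4: Device M ($96.67, qty 3) <-- DUPLICATE
  Row 5: Device N ($239.49, qty 1)
  Row 6: Device N ($239.49, qty 1) <-- DUPLICATE
  Row 7: Tool Q ($361.15, qty 6) <-- DUPLICATE

Duplicates found: 3
Unique records: 4

3 duplicates, 4 unique


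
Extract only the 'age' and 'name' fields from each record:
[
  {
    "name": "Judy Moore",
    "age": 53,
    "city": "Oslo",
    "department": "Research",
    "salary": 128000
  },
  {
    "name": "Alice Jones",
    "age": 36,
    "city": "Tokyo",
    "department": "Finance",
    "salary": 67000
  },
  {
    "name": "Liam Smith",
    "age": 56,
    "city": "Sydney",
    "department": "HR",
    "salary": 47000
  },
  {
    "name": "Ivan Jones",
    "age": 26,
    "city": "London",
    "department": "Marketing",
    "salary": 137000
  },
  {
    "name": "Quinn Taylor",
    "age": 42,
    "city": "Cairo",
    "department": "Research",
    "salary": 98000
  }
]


Original: 5 records with fields: name, age, city, department, salary
Keep: ['age', 'name']
Drop: ['city', 'department', 'salary']
Result: 5 records, 2 fields each

[
  {
    "age": 53,
    "name": "Judy Moore"
  },
  {
    "age": 36,
    "name": "Alice Jones"
  },
  {
    "age": 56,
    "name": "Liam Smith"
  },
  {
    "age": 26,
    "name": "Ivan Jones"
  },
  {
    "age": 42,
    "name": "Quinn Taylor"
  }
]


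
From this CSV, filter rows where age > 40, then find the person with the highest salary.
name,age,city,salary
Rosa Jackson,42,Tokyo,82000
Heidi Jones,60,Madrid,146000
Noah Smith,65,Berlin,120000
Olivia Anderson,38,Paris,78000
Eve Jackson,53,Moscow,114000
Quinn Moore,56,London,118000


Filter: age > 40
Sort by: salary (descending)

Filtered records (5):
  Heidi Jones, age 60, salary $146000
  Noah Smith, age 65, salary $120000
  Quinn Moore, age 56, salary $118000
  Eve Jackson, age 53, salary $114000
  Rosa Jackson, age 42, salary $82000

Highest salary: Heidi Jones ($146000)

Heidi Jones


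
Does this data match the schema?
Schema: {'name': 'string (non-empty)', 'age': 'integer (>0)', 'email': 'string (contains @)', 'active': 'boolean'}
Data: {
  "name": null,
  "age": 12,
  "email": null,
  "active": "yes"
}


Validating each field against schema:
  name: FAIL (null is not a string)
  age: OK (positive integer)
  email: FAIL (null is not a string)
  active: FAIL ("yes" is not a boolean)

Result: INVALID (3 errors: name, email, active)

INVALID (3 errors: name, email, active)


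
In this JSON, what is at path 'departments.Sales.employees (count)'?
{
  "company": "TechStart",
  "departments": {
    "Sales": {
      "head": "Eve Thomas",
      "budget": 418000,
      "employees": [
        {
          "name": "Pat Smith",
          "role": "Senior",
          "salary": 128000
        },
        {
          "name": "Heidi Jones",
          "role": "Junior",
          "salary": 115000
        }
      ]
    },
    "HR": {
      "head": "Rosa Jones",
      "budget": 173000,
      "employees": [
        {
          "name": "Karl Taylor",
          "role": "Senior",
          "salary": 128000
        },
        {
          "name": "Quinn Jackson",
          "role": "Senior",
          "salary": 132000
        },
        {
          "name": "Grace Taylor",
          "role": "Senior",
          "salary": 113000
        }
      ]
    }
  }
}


Path: departments.Sales.employees (count)

Navigate:
  -> departments
  -> Sales
  -> employees (array, length 2)

2


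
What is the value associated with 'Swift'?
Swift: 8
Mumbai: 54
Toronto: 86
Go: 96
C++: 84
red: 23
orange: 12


Looking up key 'Swift'
Value: 8

8


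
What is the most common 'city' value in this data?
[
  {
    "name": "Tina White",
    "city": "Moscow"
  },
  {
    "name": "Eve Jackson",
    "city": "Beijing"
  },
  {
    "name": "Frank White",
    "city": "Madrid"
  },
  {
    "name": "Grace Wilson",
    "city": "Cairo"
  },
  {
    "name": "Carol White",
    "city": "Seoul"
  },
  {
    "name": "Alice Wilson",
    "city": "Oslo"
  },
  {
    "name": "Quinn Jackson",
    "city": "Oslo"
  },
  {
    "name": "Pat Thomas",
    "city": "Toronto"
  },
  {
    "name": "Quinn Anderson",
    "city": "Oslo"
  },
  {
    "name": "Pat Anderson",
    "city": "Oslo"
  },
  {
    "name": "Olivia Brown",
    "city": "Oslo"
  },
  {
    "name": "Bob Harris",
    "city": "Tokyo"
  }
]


Counting 'city' values across 12 records:

  Oslo: 5 #####
  Moscow: 1 #
  Beijing: 1 #
  Madrid: 1 #
  Cairo: 1 #
  Seoul: 1 #
  Toronto: 1 #
  Tokyo: 1 #

Most common: Oslo (5 times)

Oslo (5 times)


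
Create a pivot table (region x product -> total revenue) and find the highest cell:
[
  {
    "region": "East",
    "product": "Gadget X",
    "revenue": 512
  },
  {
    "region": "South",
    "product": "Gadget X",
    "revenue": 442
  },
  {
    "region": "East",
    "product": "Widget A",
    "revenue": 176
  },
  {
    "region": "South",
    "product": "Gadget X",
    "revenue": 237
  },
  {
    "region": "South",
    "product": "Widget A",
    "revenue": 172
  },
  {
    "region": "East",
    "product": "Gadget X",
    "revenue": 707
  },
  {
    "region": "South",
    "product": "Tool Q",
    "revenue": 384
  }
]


Pivot: region (rows) x product (columns) -> total revenue

     Gadget X      Tool Q        Widget A    
East          1219             0           176  
South          679           384           172  

Highest: East / Gadget X = $1219

East / Gadget X = $1219


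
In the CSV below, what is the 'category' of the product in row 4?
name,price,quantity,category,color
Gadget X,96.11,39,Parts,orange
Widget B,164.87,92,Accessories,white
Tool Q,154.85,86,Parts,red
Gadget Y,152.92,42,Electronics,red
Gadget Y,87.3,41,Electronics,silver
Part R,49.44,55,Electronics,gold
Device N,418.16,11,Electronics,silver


Query: Row 4 ('Gadget Y'), column 'category'
Value: Electronics

Electronics


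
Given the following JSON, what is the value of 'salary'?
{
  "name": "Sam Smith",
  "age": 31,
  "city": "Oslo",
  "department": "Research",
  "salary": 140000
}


Looking up field 'salary'
Value: 140000

140000


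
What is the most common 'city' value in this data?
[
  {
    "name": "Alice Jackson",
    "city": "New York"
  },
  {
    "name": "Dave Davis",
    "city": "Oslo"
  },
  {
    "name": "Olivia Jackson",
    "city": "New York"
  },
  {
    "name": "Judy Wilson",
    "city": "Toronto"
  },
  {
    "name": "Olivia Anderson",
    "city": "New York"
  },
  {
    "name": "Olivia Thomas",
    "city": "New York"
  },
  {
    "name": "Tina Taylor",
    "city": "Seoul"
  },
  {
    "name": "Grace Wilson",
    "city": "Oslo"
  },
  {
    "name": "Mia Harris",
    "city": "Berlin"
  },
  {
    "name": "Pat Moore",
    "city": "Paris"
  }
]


Counting 'city' values across 10 records:

  New York: 4 ####
  Oslo: 2 ##
  Toronto: 1 #
  Seoul: 1 #
  Berlin: 1 #
  Paris: 1 #

Most common: New York (4 times)

New York (4 times)


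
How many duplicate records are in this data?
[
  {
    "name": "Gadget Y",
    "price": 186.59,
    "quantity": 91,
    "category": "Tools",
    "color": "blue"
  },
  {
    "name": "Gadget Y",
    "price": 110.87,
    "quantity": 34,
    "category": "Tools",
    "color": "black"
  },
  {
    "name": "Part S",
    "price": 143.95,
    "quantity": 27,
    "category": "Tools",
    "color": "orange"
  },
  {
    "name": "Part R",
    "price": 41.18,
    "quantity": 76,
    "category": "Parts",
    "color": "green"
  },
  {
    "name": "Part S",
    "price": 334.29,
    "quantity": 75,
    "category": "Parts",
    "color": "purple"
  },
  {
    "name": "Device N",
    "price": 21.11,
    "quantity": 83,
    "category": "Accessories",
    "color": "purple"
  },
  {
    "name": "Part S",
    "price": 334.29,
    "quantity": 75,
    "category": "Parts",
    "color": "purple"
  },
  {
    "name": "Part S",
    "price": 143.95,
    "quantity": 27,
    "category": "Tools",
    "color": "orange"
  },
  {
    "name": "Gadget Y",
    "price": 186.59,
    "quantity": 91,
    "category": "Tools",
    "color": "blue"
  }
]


Checking 9 records for duplicates:

  Row 1: Gadget Y ($186.59, qty 91)
  Row 2: Gadget Y ($110.87, qty 34)
  Row 3: Part S ($143.95, qty 27)
  Row 4: Part R ($41.18, qty 76)
  Row 5: Part S ($334.29, qty 75)
  Row 6: Device N ($21.11, qty 83)
  Row 7: Part S ($334.29, qty 75) <-- DUPLICATE
  Row 8: Part S ($143.95, qty 27) <-- DUPLICATE
  Row 9: Gadget Y ($186.59, qty 91) <-- DUPLICATE

Duplicates found: 3
Unique records: 6

3 duplicates, 6 unique
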